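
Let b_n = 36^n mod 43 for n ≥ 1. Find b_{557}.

We have b_1 = 36, b_2 = 6, b_3 = 1, b_4 = 36.
The sequence repeats with period 3.
(557 - 1) mod 3 = 1, so b_{557} = b_2 = 6.

6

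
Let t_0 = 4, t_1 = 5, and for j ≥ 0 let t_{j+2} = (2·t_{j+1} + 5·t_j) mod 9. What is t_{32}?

Listing terms: t_0 = 4; t_1 = 5; t_2 = 3; t_3 = 4; t_4 = 5.
Since (t_3, t_4) = (t_0, t_1) = (4, 5) (two consecutive terms determine the rest), the sequence is periodic with period 3.
So t_{32} = t_{0 + ((32-0) mod 3)} = t_2 = 3.

3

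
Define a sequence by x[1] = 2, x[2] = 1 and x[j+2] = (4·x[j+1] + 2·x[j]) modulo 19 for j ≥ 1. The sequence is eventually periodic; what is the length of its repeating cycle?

Listing terms: x[1] = 2,  x[2] = 1,  x[3] = 8,  x[4] = 15,  x[5] = 0,  x[6] = 11,  x[7] = 6,  x[8] = 8,  x[9] = 6,  x[10] = 2,  x[11] = 1.
Since (x[10], x[11]) = (x[1], x[2]) = (2, 1) (two consecutive terms determine the rest), the sequence is periodic with period 9.

9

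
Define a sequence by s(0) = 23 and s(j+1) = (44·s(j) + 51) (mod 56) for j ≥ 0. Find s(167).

We have s(0) = 23; s(1) = 55; s(2) = 7; s(3) = 23.
Since s(3) = s(0) = 23, the sequence is periodic with period 3.
So s(167) = s(0 + ((167-0) mod 3)) = s(2) = 7.

7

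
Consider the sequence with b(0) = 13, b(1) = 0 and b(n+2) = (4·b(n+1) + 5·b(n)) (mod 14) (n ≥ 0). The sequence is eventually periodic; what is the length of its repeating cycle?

6

We have b(0) = 13; b(1) = 0; b(2) = 9; b(3) = 8; b(4) = 7; b(5) = 12; b(6) = 13; b(7) = 0.
Since (b(6), b(7)) = (b(0), b(1)) = (13, 0) (two consecutive terms determine the rest), the sequence is periodic with period 6.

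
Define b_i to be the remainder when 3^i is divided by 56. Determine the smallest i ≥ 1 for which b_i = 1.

6

Computing terms: b_0 = 1,  b_1 = 3,  b_2 = 9,  b_3 = 27,  b_4 = 25,  b_5 = 19,  b_6 = 1.
The sequence repeats with period 6.
The value 1 next appears (with i ≥ 1) at b_6.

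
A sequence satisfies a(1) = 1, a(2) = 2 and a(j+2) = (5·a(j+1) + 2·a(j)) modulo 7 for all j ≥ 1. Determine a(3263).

6

Listing terms: a(1) = 1,  a(2) = 2,  a(3) = 5,  a(4) = 1,  a(5) = 1,  a(6) = 0,  a(7) = 2,  a(8) = 3,  a(9) = 5,  a(10) = 3,  a(11) = 4,  a(12) = 5,  a(13) = 5,  a(14) = 0,  a(15) = 3,  a(16) = 1,  a(17) = 4,  a(18) = 1,  a(19) = 6,  a(20) = 4,  a(21) = 4,  a(22) = 0,  a(23) = 1,  a(24) = 5,  a(25) = 6,  a(26) = 5,  a(27) = 2,  a(28) = 6,  a(29) = 6,  a(30) = 0,  a(31) = 5,  a(32) = 4,  a(33) = 2,  a(34) = 4,  a(35) = 3,  a(36) = 2,  a(37) = 2,  a(38) = 0,  a(39) = 4,  a(40) = 6,  a(41) = 3,  a(42) = 6,  a(43) = 1,  a(44) = 3,  a(45) = 3,  a(46) = 0,  a(47) = 6,  a(48) = 2,  a(49) = 1,  a(50) = 2.
The sequence repeats with period 48.
So a(3263) = a(1 + ((3263-1) mod 48)) = a(47) = 6.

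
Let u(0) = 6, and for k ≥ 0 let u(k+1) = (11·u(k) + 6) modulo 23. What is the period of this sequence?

22

Listing terms: u(0) = 6; u(1) = 3; u(2) = 16; u(3) = 21; u(4) = 7; u(5) = 14; u(6) = 22; u(7) = 18; u(8) = 20; u(9) = 19; u(10) = 8; u(11) = 2; u(12) = 5; u(13) = 15; u(14) = 10; u(15) = 1; u(16) = 17; u(17) = 9; u(18) = 13; u(19) = 11; u(20) = 12; u(21) = 0; u(22) = 6.
The sequence repeats with period 22.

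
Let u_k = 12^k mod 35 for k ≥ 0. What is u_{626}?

4

We have u_0 = 1; u_1 = 12; u_2 = 4; u_3 = 13; u_4 = 16; u_5 = 17; u_6 = 29; u_7 = 33; u_8 = 11; u_9 = 27; u_{10} = 9; u_{11} = 3; u_{12} = 1.
Since u_{12} = u_0 = 1, the sequence is periodic with period 12.
(626 - 0) mod 12 = 2, so u_{626} = u_2 = 4.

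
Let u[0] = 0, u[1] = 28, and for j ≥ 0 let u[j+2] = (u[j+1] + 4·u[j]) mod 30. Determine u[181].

We have u[0] = 0,  u[1] = 28,  u[2] = 28,  u[3] = 20,  u[4] = 12,  u[5] = 2,  u[6] = 20,  u[7] = 28,  u[8] = 18,  u[9] = 10,  u[10] = 22,  u[11] = 2,  u[12] = 0,  u[13] = 8,  u[14] = 8,  u[15] = 10,  u[16] = 12,  u[17] = 22,  u[18] = 10,  u[19] = 8,  u[20] = 18,  u[21] = 20,  u[22] = 2,  u[23] = 22,  u[24] = 0,  u[25] = 28.
The sequence repeats with period 24.
(181 - 0) mod 24 = 13, so u[181] = u[13] = 8.

8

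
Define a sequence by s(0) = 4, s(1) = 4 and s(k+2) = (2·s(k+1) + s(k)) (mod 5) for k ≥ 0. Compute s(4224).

s(0) = 4; s(1) = 4; s(2) = 2; s(3) = 3; s(4) = 3; s(5) = 4; s(6) = 1; s(7) = 1; s(8) = 3; s(9) = 2; s(10) = 2; s(11) = 1; s(12) = 4; s(13) = 4.
Since (s(12), s(13)) = (s(0), s(1)) = (4, 4) (two consecutive terms determine the rest), the sequence is periodic with period 12.
So s(4224) = s(0 + ((4224-0) mod 12)) = s(0) = 4.

4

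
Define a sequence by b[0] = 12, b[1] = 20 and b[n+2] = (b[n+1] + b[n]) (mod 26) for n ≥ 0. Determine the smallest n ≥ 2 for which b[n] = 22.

9

Listing terms: b[0] = 12; b[1] = 20; b[2] = 6; b[3] = 0; b[4] = 6; b[5] = 6; b[6] = 12; b[7] = 18; b[8] = 4; b[9] = 22; b[10] = 0; b[11] = 22; b[12] = 22; b[13] = 18; b[14] = 14; b[15] = 6; b[16] = 20; b[17] = 0; b[18] = 20; b[19] = 20; b[20] = 14; b[21] = 8; b[22] = 22; b[23] = 4; b[24] = 0; b[25] = 4; b[26] = 4; b[27] = 8; b[28] = 12; b[29] = 20.
Since (b[28], b[29]) = (b[0], b[1]) = (12, 20) (two consecutive terms determine the rest), the sequence is periodic with period 28.
The value 22 first appears (with n ≥ 2) at b[9].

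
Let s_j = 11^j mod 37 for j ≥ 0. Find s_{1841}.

Listing terms: s_0 = 1,  s_1 = 11,  s_2 = 10,  s_3 = 36,  s_4 = 26,  s_5 = 27,  s_6 = 1.
The sequence repeats with period 6.
(1841 - 0) mod 6 = 5, so s_{1841} = s_5 = 27.

27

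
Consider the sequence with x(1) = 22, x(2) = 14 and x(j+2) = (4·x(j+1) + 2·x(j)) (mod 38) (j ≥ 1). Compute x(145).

We have x(1) = 22,  x(2) = 14,  x(3) = 24,  x(4) = 10,  x(5) = 12,  x(6) = 30,  x(7) = 30,  x(8) = 28,  x(9) = 20,  x(10) = 22,  x(11) = 14.
Since (x(10), x(11)) = (x(1), x(2)) = (22, 14) (two consecutive terms determine the rest), the sequence is periodic with period 9.
(145 - 1) mod 9 = 0, so x(145) = x(1) = 22.

22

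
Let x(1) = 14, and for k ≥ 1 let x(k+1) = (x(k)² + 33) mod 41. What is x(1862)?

1

Listing terms: x(1) = 14,  x(2) = 24,  x(3) = 35,  x(4) = 28,  x(5) = 38,  x(6) = 1,  x(7) = 34,  x(8) = 0,  x(9) = 33,  x(10) = 15,  x(11) = 12,  x(12) = 13,  x(13) = 38.
Since x(13) = x(5) = 38, the sequence is eventually periodic: after a pre-period of length 4 it cycles with period 8.
For k ≥ 5, x(k) depends only on (k - 5) mod 8. (1862 - 5) mod 8 = 1, so x(1862) = x(6) = 1.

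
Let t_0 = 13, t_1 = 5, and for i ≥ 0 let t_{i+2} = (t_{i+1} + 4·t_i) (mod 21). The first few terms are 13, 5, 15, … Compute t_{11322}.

12

We have t_0 = 13, t_1 = 5, t_2 = 15, t_3 = 14, t_4 = 11, t_5 = 4, t_6 = 6, t_7 = 1, t_8 = 4, t_9 = 8, t_{10} = 3, t_{11} = 14, t_{12} = 5, t_{13} = 19, t_{14} = 18, t_{15} = 10, t_{16} = 19, t_{17} = 17, t_{18} = 9, t_{19} = 14, t_{20} = 8, t_{21} = 1, t_{22} = 12, t_{23} = 16, t_{24} = 1, t_{25} = 2, t_{26} = 6, t_{27} = 14, t_{28} = 17, t_{29} = 10, t_{30} = 15, t_{31} = 13, t_{32} = 10, t_{33} = 20, t_{34} = 18, t_{35} = 14, t_{36} = 2, t_{37} = 16, t_{38} = 3, t_{39} = 4, t_{40} = 16, t_{41} = 11, t_{42} = 12, t_{43} = 14, t_{44} = 20, t_{45} = 13, t_{46} = 9, t_{47} = 19, t_{48} = 13, t_{49} = 5.
The sequence repeats with period 48.
So t_{11322} = t_{0 + ((11322-0) mod 48)} = t_{42} = 12.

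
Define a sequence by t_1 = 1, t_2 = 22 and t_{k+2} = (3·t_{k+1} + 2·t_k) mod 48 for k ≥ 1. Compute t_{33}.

16

t_1 = 1,  t_2 = 22,  t_3 = 20,  t_4 = 8,  t_5 = 16,  t_6 = 16,  t_7 = 32,  t_8 = 32,  t_9 = 16,  t_{10} = 16.
Since (t_9, t_{10}) = (t_5, t_6) = (16, 16) (two consecutive terms determine the rest), the sequence is eventually periodic: after a pre-period of length 4 it cycles with period 4.
For k ≥ 5, t_k depends only on (k - 5) mod 4. (33 - 5) mod 4 = 0, so t_{33} = t_5 = 16.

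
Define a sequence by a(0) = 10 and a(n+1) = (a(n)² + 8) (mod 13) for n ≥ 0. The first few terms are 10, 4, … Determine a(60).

12

We have a(0) = 10,  a(1) = 4,  a(2) = 11,  a(3) = 12,  a(4) = 9,  a(5) = 11.
Since a(5) = a(2) = 11, the sequence is eventually periodic: after a pre-period of length 2 it cycles with period 3.
For n ≥ 2, a(n) depends only on (n - 2) mod 3. (60 - 2) mod 3 = 1, so a(60) = a(3) = 12.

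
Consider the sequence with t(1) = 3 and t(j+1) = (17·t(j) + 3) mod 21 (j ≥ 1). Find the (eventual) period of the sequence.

6

We have t(1) = 3; t(2) = 12; t(3) = 18; t(4) = 15; t(5) = 6; t(6) = 0; t(7) = 3.
Since t(7) = t(1) = 3, the sequence is periodic with period 6.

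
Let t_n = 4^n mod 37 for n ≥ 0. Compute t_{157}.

3

Computing terms: t_0 = 1; t_1 = 4; t_2 = 16; t_3 = 27; t_4 = 34; t_5 = 25; t_6 = 26; t_7 = 30; t_8 = 9; t_9 = 36; t_{10} = 33; t_{11} = 21; t_{12} = 10; t_{13} = 3; t_{14} = 12; t_{15} = 11; t_{16} = 7; t_{17} = 28; t_{18} = 1.
The sequence repeats with period 18.
So t_{157} = t_{0 + ((157-0) mod 18)} = t_{13} = 3.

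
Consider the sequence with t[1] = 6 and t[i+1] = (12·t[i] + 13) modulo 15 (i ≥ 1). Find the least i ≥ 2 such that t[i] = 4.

4

t[1] = 6,  t[2] = 10,  t[3] = 13,  t[4] = 4,  t[5] = 1,  t[6] = 10.
Since t[6] = t[2] = 10, the sequence is eventually periodic: after a pre-period of length 1 it cycles with period 4.
The value 4 first appears (with i ≥ 2) at t[4].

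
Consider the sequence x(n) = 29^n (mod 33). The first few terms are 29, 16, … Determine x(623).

x(1) = 29; x(2) = 16; x(3) = 2; x(4) = 25; x(5) = 32; x(6) = 4; x(7) = 17; x(8) = 31; x(9) = 8; x(10) = 1; x(11) = 29.
Since x(11) = x(1) = 29, the sequence is periodic with period 10.
(623 - 1) mod 10 = 2, so x(623) = x(3) = 2.

2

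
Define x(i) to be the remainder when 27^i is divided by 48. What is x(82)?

We have x(1) = 27,  x(2) = 9,  x(3) = 3,  x(4) = 33,  x(5) = 27.
The sequence repeats with period 4.
(82 - 1) mod 4 = 1, so x(82) = x(2) = 9.

9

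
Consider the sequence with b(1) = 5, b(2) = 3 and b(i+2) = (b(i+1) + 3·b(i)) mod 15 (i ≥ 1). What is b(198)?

Listing terms: b(1) = 5,  b(2) = 3,  b(3) = 3,  b(4) = 12,  b(5) = 6,  b(6) = 12,  b(7) = 0,  b(8) = 6,  b(9) = 6,  b(10) = 9,  b(11) = 12,  b(12) = 9,  b(13) = 0,  b(14) = 12,  b(15) = 12,  b(16) = 3,  b(17) = 9,  b(18) = 3,  b(19) = 0,  b(20) = 9,  b(21) = 9,  b(22) = 6,  b(23) = 3,  b(24) = 6,  b(25) = 0,  b(26) = 3,  b(27) = 3.
Since (b(26), b(27)) = (b(2), b(3)) = (3, 3) (two consecutive terms determine the rest), the sequence is eventually periodic: after a pre-period of length 1 it cycles with period 24.
For i ≥ 2, b(i) depends only on (i - 2) mod 24. (198 - 2) mod 24 = 4, so b(198) = b(6) = 12.

12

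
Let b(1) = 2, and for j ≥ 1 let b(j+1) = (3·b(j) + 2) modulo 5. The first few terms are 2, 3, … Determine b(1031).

1

Computing terms: b(1) = 2, b(2) = 3, b(3) = 1, b(4) = 0, b(5) = 2.
The sequence repeats with period 4.
So b(1031) = b(1 + ((1031-1) mod 4)) = b(3) = 1.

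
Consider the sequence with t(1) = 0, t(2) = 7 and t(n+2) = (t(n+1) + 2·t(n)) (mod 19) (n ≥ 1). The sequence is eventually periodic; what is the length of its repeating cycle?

Computing terms: t(1) = 0, t(2) = 7, t(3) = 7, t(4) = 2, t(5) = 16, t(6) = 1, t(7) = 14, t(8) = 16, t(9) = 6, t(10) = 0, t(11) = 12, t(12) = 12, t(13) = 17, t(14) = 3, t(15) = 18, t(16) = 5, t(17) = 3, t(18) = 13, t(19) = 0, t(20) = 7.
Since (t(19), t(20)) = (t(1), t(2)) = (0, 7) (two consecutive terms determine the rest), the sequence is periodic with period 18.

18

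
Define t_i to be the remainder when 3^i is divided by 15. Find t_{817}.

3

t_0 = 1; t_1 = 3; t_2 = 9; t_3 = 12; t_4 = 6; t_5 = 3.
Since t_5 = t_1 = 3, the sequence is eventually periodic: after a pre-period of length 1 it cycles with period 4.
For i ≥ 1, t_i depends only on (i - 1) mod 4. (817 - 1) mod 4 = 0, so t_{817} = t_1 = 3.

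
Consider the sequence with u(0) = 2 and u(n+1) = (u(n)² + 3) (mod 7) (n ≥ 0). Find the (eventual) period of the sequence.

3

Computing terms: u(0) = 2, u(1) = 0, u(2) = 3, u(3) = 5, u(4) = 0.
Since u(4) = u(1) = 0, the sequence is eventually periodic: after a pre-period of length 1 it cycles with period 3.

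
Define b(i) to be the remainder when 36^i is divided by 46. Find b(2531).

36

Listing terms: b(0) = 1, b(1) = 36, b(2) = 8, b(3) = 12, b(4) = 18, b(5) = 4, b(6) = 6, b(7) = 32, b(8) = 2, b(9) = 26, b(10) = 16, b(11) = 24, b(12) = 36.
Since b(12) = b(1) = 36, the sequence is eventually periodic: after a pre-period of length 1 it cycles with period 11.
For i ≥ 1, b(i) depends only on (i - 1) mod 11. (2531 - 1) mod 11 = 0, so b(2531) = b(1) = 36.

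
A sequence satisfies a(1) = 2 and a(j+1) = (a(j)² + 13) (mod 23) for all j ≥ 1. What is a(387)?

Computing terms: a(1) = 2,  a(2) = 17,  a(3) = 3,  a(4) = 22,  a(5) = 14,  a(6) = 2.
The sequence repeats with period 5.
So a(387) = a(1 + ((387-1) mod 5)) = a(2) = 17.

17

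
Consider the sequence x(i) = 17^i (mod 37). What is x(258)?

Computing terms: x(0) = 1; x(1) = 17; x(2) = 30; x(3) = 29; x(4) = 12; x(5) = 19; x(6) = 27; x(7) = 15; x(8) = 33; x(9) = 6; x(10) = 28; x(11) = 32; x(12) = 26; x(13) = 35; x(14) = 3; x(15) = 14; x(16) = 16; x(17) = 13; x(18) = 36; x(19) = 20; x(20) = 7; x(21) = 8; x(22) = 25; x(23) = 18; x(24) = 10; x(25) = 22; x(26) = 4; x(27) = 31; x(28) = 9; x(29) = 5; x(30) = 11; x(31) = 2; x(32) = 34; x(33) = 23; x(34) = 21; x(35) = 24; x(36) = 1.
Since x(36) = x(0) = 1, the sequence is periodic with period 36.
(258 - 0) mod 36 = 6, so x(258) = x(6) = 27.

27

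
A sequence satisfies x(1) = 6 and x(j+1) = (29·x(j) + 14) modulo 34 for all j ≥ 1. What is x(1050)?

Computing terms: x(1) = 6, x(2) = 18, x(3) = 26, x(4) = 20, x(5) = 16, x(6) = 2, x(7) = 4, x(8) = 28, x(9) = 10, x(10) = 32, x(11) = 24, x(12) = 30, x(13) = 0, x(14) = 14, x(15) = 12, x(16) = 22, x(17) = 6.
The sequence repeats with period 16.
(1050 - 1) mod 16 = 9, so x(1050) = x(10) = 32.

32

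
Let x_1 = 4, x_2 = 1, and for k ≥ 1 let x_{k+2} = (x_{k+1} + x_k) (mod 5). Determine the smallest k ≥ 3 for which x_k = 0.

Listing terms: x_1 = 4,  x_2 = 1,  x_3 = 0,  x_4 = 1,  x_5 = 1,  x_6 = 2,  x_7 = 3,  x_8 = 0,  x_9 = 3,  x_{10} = 3,  x_{11} = 1,  x_{12} = 4,  x_{13} = 0,  x_{14} = 4,  x_{15} = 4,  x_{16} = 3,  x_{17} = 2,  x_{18} = 0,  x_{19} = 2,  x_{20} = 2,  x_{21} = 4,  x_{22} = 1.
Since (x_{21}, x_{22}) = (x_1, x_2) = (4, 1) (two consecutive terms determine the rest), the sequence is periodic with period 20.
The value 0 first appears (with k ≥ 3) at x_3.

3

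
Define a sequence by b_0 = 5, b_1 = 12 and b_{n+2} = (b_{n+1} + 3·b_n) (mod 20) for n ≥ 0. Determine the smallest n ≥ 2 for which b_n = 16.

Computing terms: b_0 = 5,  b_1 = 12,  b_2 = 7,  b_3 = 3,  b_4 = 4,  b_5 = 13,  b_6 = 5,  b_7 = 4,  b_8 = 19,  b_9 = 11,  b_{10} = 8,  b_{11} = 1,  b_{12} = 5,  b_{13} = 8,  b_{14} = 3,  b_{15} = 7,  b_{16} = 16,  b_{17} = 17,  b_{18} = 5,  b_{19} = 16,  b_{20} = 11,  b_{21} = 19,  b_{22} = 12,  b_{23} = 9,  b_{24} = 5,  b_{25} = 12.
Since (b_{24}, b_{25}) = (b_0, b_1) = (5, 12) (two consecutive terms determine the rest), the sequence is periodic with period 24.
The value 16 first appears (with n ≥ 2) at b_{16}.

16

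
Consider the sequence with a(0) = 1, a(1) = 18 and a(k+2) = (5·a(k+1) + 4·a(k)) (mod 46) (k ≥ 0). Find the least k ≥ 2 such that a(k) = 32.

Listing terms: a(0) = 1, a(1) = 18, a(2) = 2, a(3) = 36, a(4) = 4, a(5) = 26, a(6) = 8, a(7) = 6, a(8) = 16, a(9) = 12, a(10) = 32, a(11) = 24, a(12) = 18, a(13) = 2.
Since (a(12), a(13)) = (a(1), a(2)) = (18, 2) (two consecutive terms determine the rest), the sequence is eventually periodic: after a pre-period of length 1 it cycles with period 11.
The value 32 first appears (with k ≥ 2) at a(10).

10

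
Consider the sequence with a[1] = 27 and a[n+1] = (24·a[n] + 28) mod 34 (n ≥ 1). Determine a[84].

Listing terms: a[1] = 27, a[2] = 30, a[3] = 0, a[4] = 28, a[5] = 20, a[6] = 32, a[7] = 14, a[8] = 24, a[9] = 26, a[10] = 6, a[11] = 2, a[12] = 8, a[13] = 16, a[14] = 4, a[15] = 22, a[16] = 12, a[17] = 10, a[18] = 30.
Since a[18] = a[2] = 30, the sequence is eventually periodic: after a pre-period of length 1 it cycles with period 16.
For n ≥ 2, a[n] depends only on (n - 2) mod 16. (84 - 2) mod 16 = 2, so a[84] = a[4] = 28.

28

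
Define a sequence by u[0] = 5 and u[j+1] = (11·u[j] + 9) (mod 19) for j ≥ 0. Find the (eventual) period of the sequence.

3

Computing terms: u[0] = 5, u[1] = 7, u[2] = 10, u[3] = 5.
The sequence repeats with period 3.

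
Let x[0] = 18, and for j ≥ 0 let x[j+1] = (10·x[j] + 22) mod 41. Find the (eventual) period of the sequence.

5

Computing terms: x[0] = 18,  x[1] = 38,  x[2] = 33,  x[3] = 24,  x[4] = 16,  x[5] = 18.
Since x[5] = x[0] = 18, the sequence is periodic with period 5.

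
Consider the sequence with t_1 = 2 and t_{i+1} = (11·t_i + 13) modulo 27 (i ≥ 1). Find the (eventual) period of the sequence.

Computing terms: t_1 = 2, t_2 = 8, t_3 = 20, t_4 = 17, t_5 = 11, t_6 = 26, t_7 = 2.
Since t_7 = t_1 = 2, the sequence is periodic with period 6.

6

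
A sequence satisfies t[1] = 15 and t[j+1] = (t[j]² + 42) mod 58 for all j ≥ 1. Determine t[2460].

Listing terms: t[1] = 15, t[2] = 35, t[3] = 49, t[4] = 7, t[5] = 33, t[6] = 29, t[7] = 13, t[8] = 37, t[9] = 19, t[10] = 55, t[11] = 51, t[12] = 33.
Since t[12] = t[5] = 33, the sequence is eventually periodic: after a pre-period of length 4 it cycles with period 7.
For j ≥ 5, t[j] depends only on (j - 5) mod 7. (2460 - 5) mod 7 = 5, so t[2460] = t[10] = 55.

55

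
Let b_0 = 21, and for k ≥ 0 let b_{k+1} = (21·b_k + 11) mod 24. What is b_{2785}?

b_0 = 21, b_1 = 20, b_2 = 23, b_3 = 14, b_4 = 17, b_5 = 8, b_6 = 11, b_7 = 2, b_8 = 5, b_9 = 20.
Since b_9 = b_1 = 20, the sequence is eventually periodic: after a pre-period of length 1 it cycles with period 8.
For k ≥ 1, b_k depends only on (k - 1) mod 8. (2785 - 1) mod 8 = 0, so b_{2785} = b_1 = 20.

20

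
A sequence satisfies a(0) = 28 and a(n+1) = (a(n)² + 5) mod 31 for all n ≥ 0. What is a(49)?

a(0) = 28,  a(1) = 14,  a(2) = 15,  a(3) = 13,  a(4) = 19,  a(5) = 25,  a(6) = 10,  a(7) = 12,  a(8) = 25.
Since a(8) = a(5) = 25, the sequence is eventually periodic: after a pre-period of length 5 it cycles with period 3.
For n ≥ 5, a(n) depends only on (n - 5) mod 3. (49 - 5) mod 3 = 2, so a(49) = a(7) = 12.

12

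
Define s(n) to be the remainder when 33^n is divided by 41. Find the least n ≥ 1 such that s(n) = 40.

10

s(0) = 1,  s(1) = 33,  s(2) = 23,  s(3) = 21,  s(4) = 37,  s(5) = 32,  s(6) = 31,  s(7) = 39,  s(8) = 16,  s(9) = 36,  s(10) = 40,  s(11) = 8,  s(12) = 18,  s(13) = 20,  s(14) = 4,  s(15) = 9,  s(16) = 10,  s(17) = 2,  s(18) = 25,  s(19) = 5,  s(20) = 1.
Since s(20) = s(0) = 1, the sequence is periodic with period 20.
The value 40 first appears (with n ≥ 1) at s(10).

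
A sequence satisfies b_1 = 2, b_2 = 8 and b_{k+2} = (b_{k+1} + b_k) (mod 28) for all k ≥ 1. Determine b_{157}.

14

Listing terms: b_1 = 2,  b_2 = 8,  b_3 = 10,  b_4 = 18,  b_5 = 0,  b_6 = 18,  b_7 = 18,  b_8 = 8,  b_9 = 26,  b_{10} = 6,  b_{11} = 4,  b_{12} = 10,  b_{13} = 14,  b_{14} = 24,  b_{15} = 10,  b_{16} = 6,  b_{17} = 16,  b_{18} = 22,  b_{19} = 10,  b_{20} = 4,  b_{21} = 14,  b_{22} = 18,  b_{23} = 4,  b_{24} = 22,  b_{25} = 26,  b_{26} = 20,  b_{27} = 18,  b_{28} = 10,  b_{29} = 0,  b_{30} = 10,  b_{31} = 10,  b_{32} = 20,  b_{33} = 2,  b_{34} = 22,  b_{35} = 24,  b_{36} = 18,  b_{37} = 14,  b_{38} = 4,  b_{39} = 18,  b_{40} = 22,  b_{41} = 12,  b_{42} = 6,  b_{43} = 18,  b_{44} = 24,  b_{45} = 14,  b_{46} = 10,  b_{47} = 24,  b_{48} = 6,  b_{49} = 2,  b_{50} = 8.
The sequence repeats with period 48.
So b_{157} = b_{1 + ((157-1) mod 48)} = b_{13} = 14.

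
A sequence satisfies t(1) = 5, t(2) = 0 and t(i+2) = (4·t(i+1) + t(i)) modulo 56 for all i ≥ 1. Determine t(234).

Computing terms: t(1) = 5; t(2) = 0; t(3) = 5; t(4) = 20; t(5) = 29; t(6) = 24; t(7) = 13; t(8) = 20; t(9) = 37; t(10) = 0; t(11) = 37; t(12) = 36; t(13) = 13; t(14) = 32; t(15) = 29; t(16) = 36; t(17) = 5; t(18) = 0.
Since (t(17), t(18)) = (t(1), t(2)) = (5, 0) (two consecutive terms determine the rest), the sequence is periodic with period 16.
(234 - 1) mod 16 = 9, so t(234) = t(10) = 0.

0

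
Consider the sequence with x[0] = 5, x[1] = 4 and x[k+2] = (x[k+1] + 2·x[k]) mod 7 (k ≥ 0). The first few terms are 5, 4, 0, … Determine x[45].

Listing terms: x[0] = 5,  x[1] = 4,  x[2] = 0,  x[3] = 1,  x[4] = 1,  x[5] = 3,  x[6] = 5,  x[7] = 4.
Since (x[6], x[7]) = (x[0], x[1]) = (5, 4) (two consecutive terms determine the rest), the sequence is periodic with period 6.
(45 - 0) mod 6 = 3, so x[45] = x[3] = 1.

1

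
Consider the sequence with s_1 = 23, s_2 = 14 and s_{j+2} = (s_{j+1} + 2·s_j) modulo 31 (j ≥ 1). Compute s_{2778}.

18

Computing terms: s_1 = 23,  s_2 = 14,  s_3 = 29,  s_4 = 26,  s_5 = 22,  s_6 = 12,  s_7 = 25,  s_8 = 18,  s_9 = 6,  s_{10} = 11,  s_{11} = 23,  s_{12} = 14.
Since (s_{11}, s_{12}) = (s_1, s_2) = (23, 14) (two consecutive terms determine the rest), the sequence is periodic with period 10.
So s_{2778} = s_{1 + ((2778-1) mod 10)} = s_8 = 18.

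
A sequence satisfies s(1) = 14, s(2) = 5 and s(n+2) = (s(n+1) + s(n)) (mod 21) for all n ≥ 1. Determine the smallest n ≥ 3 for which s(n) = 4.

Computing terms: s(1) = 14,  s(2) = 5,  s(3) = 19,  s(4) = 3,  s(5) = 1,  s(6) = 4,  s(7) = 5,  s(8) = 9,  s(9) = 14,  s(10) = 2,  s(11) = 16,  s(12) = 18,  s(13) = 13,  s(14) = 10,  s(15) = 2,  s(16) = 12,  s(17) = 14,  s(18) = 5.
Since (s(17), s(18)) = (s(1), s(2)) = (14, 5) (two consecutive terms determine the rest), the sequence is periodic with period 16.
The value 4 first appears (with n ≥ 3) at s(6).

6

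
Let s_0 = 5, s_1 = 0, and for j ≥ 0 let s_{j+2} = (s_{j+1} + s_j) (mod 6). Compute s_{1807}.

4

We have s_0 = 5; s_1 = 0; s_2 = 5; s_3 = 5; s_4 = 4; s_5 = 3; s_6 = 1; s_7 = 4; s_8 = 5; s_9 = 3; s_{10} = 2; s_{11} = 5; s_{12} = 1; s_{13} = 0; s_{14} = 1; s_{15} = 1; s_{16} = 2; s_{17} = 3; s_{18} = 5; s_{19} = 2; s_{20} = 1; s_{21} = 3; s_{22} = 4; s_{23} = 1; s_{24} = 5; s_{25} = 0.
Since (s_{24}, s_{25}) = (s_0, s_1) = (5, 0) (two consecutive terms determine the rest), the sequence is periodic with period 24.
(1807 - 0) mod 24 = 7, so s_{1807} = s_7 = 4.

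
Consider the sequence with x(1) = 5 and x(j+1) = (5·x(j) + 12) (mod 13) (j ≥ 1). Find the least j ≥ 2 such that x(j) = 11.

Listing terms: x(1) = 5,  x(2) = 11,  x(3) = 2,  x(4) = 9,  x(5) = 5.
Since x(5) = x(1) = 5, the sequence is periodic with period 4.
The value 11 first appears (with j ≥ 2) at x(2).

2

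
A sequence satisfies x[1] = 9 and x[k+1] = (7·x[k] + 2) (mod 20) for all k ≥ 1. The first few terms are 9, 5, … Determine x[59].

Listing terms: x[1] = 9,  x[2] = 5,  x[3] = 17,  x[4] = 1,  x[5] = 9.
Since x[5] = x[1] = 9, the sequence is periodic with period 4.
So x[59] = x[1 + ((59-1) mod 4)] = x[3] = 17.

17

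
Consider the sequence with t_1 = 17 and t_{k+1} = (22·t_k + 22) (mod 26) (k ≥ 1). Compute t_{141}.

24

Computing terms: t_1 = 17, t_2 = 6, t_3 = 24, t_4 = 4, t_5 = 6.
Since t_5 = t_2 = 6, the sequence is eventually periodic: after a pre-period of length 1 it cycles with period 3.
For k ≥ 2, t_k depends only on (k - 2) mod 3. (141 - 2) mod 3 = 1, so t_{141} = t_3 = 24.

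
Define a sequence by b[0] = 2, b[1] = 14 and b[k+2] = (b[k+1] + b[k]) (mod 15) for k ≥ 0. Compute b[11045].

1

b[0] = 2, b[1] = 14, b[2] = 1, b[3] = 0, b[4] = 1, b[5] = 1, b[6] = 2, b[7] = 3, b[8] = 5, b[9] = 8, b[10] = 13, b[11] = 6, b[12] = 4, b[13] = 10, b[14] = 14, b[15] = 9, b[16] = 8, b[17] = 2, b[18] = 10, b[19] = 12, b[20] = 7, b[21] = 4, b[22] = 11, b[23] = 0, b[24] = 11, b[25] = 11, b[26] = 7, b[27] = 3, b[28] = 10, b[29] = 13, b[30] = 8, b[31] = 6, b[32] = 14, b[33] = 5, b[34] = 4, b[35] = 9, b[36] = 13, b[37] = 7, b[38] = 5, b[39] = 12, b[40] = 2, b[41] = 14.
Since (b[40], b[41]) = (b[0], b[1]) = (2, 14) (two consecutive terms determine the rest), the sequence is periodic with period 40.
So b[11045] = b[0 + ((11045-0) mod 40)] = b[5] = 1.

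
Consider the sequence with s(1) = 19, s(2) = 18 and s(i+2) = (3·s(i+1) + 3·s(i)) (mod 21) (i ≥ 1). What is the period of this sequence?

Computing terms: s(1) = 19; s(2) = 18; s(3) = 6; s(4) = 9; s(5) = 3; s(6) = 15; s(7) = 12; s(8) = 18; s(9) = 6.
Since (s(8), s(9)) = (s(2), s(3)) = (18, 6) (two consecutive terms determine the rest), the sequence is eventually periodic: after a pre-period of length 1 it cycles with period 6.

6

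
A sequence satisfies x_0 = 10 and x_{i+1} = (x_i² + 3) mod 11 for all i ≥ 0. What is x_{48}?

1

We have x_0 = 10,  x_1 = 4,  x_2 = 8,  x_3 = 1,  x_4 = 4.
Since x_4 = x_1 = 4, the sequence is eventually periodic: after a pre-period of length 1 it cycles with period 3.
For i ≥ 1, x_i depends only on (i - 1) mod 3. (48 - 1) mod 3 = 2, so x_{48} = x_3 = 1.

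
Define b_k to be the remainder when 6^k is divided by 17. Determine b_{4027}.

Listing terms: b_0 = 1,  b_1 = 6,  b_2 = 2,  b_3 = 12,  b_4 = 4,  b_5 = 7,  b_6 = 8,  b_7 = 14,  b_8 = 16,  b_9 = 11,  b_{10} = 15,  b_{11} = 5,  b_{12} = 13,  b_{13} = 10,  b_{14} = 9,  b_{15} = 3,  b_{16} = 1.
The sequence repeats with period 16.
(4027 - 0) mod 16 = 11, so b_{4027} = b_{11} = 5.

5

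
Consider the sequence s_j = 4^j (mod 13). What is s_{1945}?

Computing terms: s_1 = 4, s_2 = 3, s_3 = 12, s_4 = 9, s_5 = 10, s_6 = 1, s_7 = 4.
Since s_7 = s_1 = 4, the sequence is periodic with period 6.
So s_{1945} = s_{1 + ((1945-1) mod 6)} = s_1 = 4.

4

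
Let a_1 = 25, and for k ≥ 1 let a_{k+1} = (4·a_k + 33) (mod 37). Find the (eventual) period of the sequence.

18

Listing terms: a_1 = 25,  a_2 = 22,  a_3 = 10,  a_4 = 36,  a_5 = 29,  a_6 = 1,  a_7 = 0,  a_8 = 33,  a_9 = 17,  a_{10} = 27,  a_{11} = 30,  a_{12} = 5,  a_{13} = 16,  a_{14} = 23,  a_{15} = 14,  a_{16} = 15,  a_{17} = 19,  a_{18} = 35,  a_{19} = 25.
Since a_{19} = a_1 = 25, the sequence is periodic with period 18.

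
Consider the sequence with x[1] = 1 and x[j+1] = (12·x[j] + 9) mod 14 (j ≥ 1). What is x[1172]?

7

Computing terms: x[1] = 1; x[2] = 7; x[3] = 9; x[4] = 5; x[5] = 13; x[6] = 11; x[7] = 1.
Since x[7] = x[1] = 1, the sequence is periodic with period 6.
So x[1172] = x[1 + ((1172-1) mod 6)] = x[2] = 7.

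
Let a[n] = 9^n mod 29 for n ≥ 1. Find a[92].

20

Computing terms: a[1] = 9, a[2] = 23, a[3] = 4, a[4] = 7, a[5] = 5, a[6] = 16, a[7] = 28, a[8] = 20, a[9] = 6, a[10] = 25, a[11] = 22, a[12] = 24, a[13] = 13, a[14] = 1, a[15] = 9.
Since a[15] = a[1] = 9, the sequence is periodic with period 14.
(92 - 1) mod 14 = 7, so a[92] = a[8] = 20.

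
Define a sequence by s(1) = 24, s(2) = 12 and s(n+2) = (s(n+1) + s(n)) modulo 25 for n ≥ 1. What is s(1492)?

Computing terms: s(1) = 24, s(2) = 12, s(3) = 11, s(4) = 23, s(5) = 9, s(6) = 7, s(7) = 16, s(8) = 23, s(9) = 14, s(10) = 12, s(11) = 1, s(12) = 13, s(13) = 14, s(14) = 2, s(15) = 16, s(16) = 18, s(17) = 9, s(18) = 2, s(19) = 11, s(20) = 13, s(21) = 24, s(22) = 12.
The sequence repeats with period 20.
(1492 - 1) mod 20 = 11, so s(1492) = s(12) = 13.

13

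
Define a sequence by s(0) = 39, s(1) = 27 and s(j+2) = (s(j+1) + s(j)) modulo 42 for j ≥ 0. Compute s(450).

Listing terms: s(0) = 39; s(1) = 27; s(2) = 24; s(3) = 9; s(4) = 33; s(5) = 0; s(6) = 33; s(7) = 33; s(8) = 24; s(9) = 15; s(10) = 39; s(11) = 12; s(12) = 9; s(13) = 21; s(14) = 30; s(15) = 9; s(16) = 39; s(17) = 6; s(18) = 3; s(19) = 9; s(20) = 12; s(21) = 21; s(22) = 33; s(23) = 12; s(24) = 3; s(25) = 15; s(26) = 18; s(27) = 33; s(28) = 9; s(29) = 0; s(30) = 9; s(31) = 9; s(32) = 18; s(33) = 27; s(34) = 3; s(35) = 30; s(36) = 33; s(37) = 21; s(38) = 12; s(39) = 33; s(40) = 3; s(41) = 36; s(42) = 39; s(43) = 33; s(44) = 30; s(45) = 21; s(46) = 9; s(47) = 30; s(48) = 39; s(49) = 27.
Since (s(48), s(49)) = (s(0), s(1)) = (39, 27) (two consecutive terms determine the rest), the sequence is periodic with period 48.
(450 - 0) mod 48 = 18, so s(450) = s(18) = 3.

3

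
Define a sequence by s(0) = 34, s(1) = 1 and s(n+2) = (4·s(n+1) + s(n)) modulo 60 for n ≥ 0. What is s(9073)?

37

We have s(0) = 34,  s(1) = 1,  s(2) = 38,  s(3) = 33,  s(4) = 50,  s(5) = 53,  s(6) = 22,  s(7) = 21,  s(8) = 46,  s(9) = 25,  s(10) = 26,  s(11) = 9,  s(12) = 2,  s(13) = 17,  s(14) = 10,  s(15) = 57,  s(16) = 58,  s(17) = 49,  s(18) = 14,  s(19) = 45,  s(20) = 14,  s(21) = 41,  s(22) = 58,  s(23) = 33,  s(24) = 10,  s(25) = 13,  s(26) = 2,  s(27) = 21,  s(28) = 26,  s(29) = 5,  s(30) = 46,  s(31) = 9,  s(32) = 22,  s(33) = 37,  s(34) = 50,  s(35) = 57,  s(36) = 38,  s(37) = 29,  s(38) = 34,  s(39) = 45,  s(40) = 34,  s(41) = 1.
The sequence repeats with period 40.
(9073 - 0) mod 40 = 33, so s(9073) = s(33) = 37.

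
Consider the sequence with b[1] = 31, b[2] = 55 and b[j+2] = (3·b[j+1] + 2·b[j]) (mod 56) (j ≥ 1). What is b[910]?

Computing terms: b[1] = 31,  b[2] = 55,  b[3] = 3,  b[4] = 7,  b[5] = 27,  b[6] = 39,  b[7] = 3,  b[8] = 31,  b[9] = 43,  b[10] = 23,  b[11] = 43,  b[12] = 7,  b[13] = 51,  b[14] = 55,  b[15] = 43,  b[16] = 15,  b[17] = 19,  b[18] = 31,  b[19] = 19,  b[20] = 7,  b[21] = 3,  b[22] = 23,  b[23] = 19,  b[24] = 47,  b[25] = 11,  b[26] = 15,  b[27] = 11,  b[28] = 7,  b[29] = 43,  b[30] = 31,  b[31] = 11,  b[32] = 39,  b[33] = 27,  b[34] = 47,  b[35] = 27,  b[36] = 7,  b[37] = 19,  b[38] = 15,  b[39] = 27,  b[40] = 55,  b[41] = 51,  b[42] = 39,  b[43] = 51,  b[44] = 7,  b[45] = 11,  b[46] = 47,  b[47] = 51,  b[48] = 23,  b[49] = 3,  b[50] = 55,  b[51] = 3.
Since (b[50], b[51]) = (b[2], b[3]) = (55, 3) (two consecutive terms determine the rest), the sequence is eventually periodic: after a pre-period of length 1 it cycles with period 48.
For j ≥ 2, b[j] depends only on (j - 2) mod 48. (910 - 2) mod 48 = 44, so b[910] = b[46] = 47.

47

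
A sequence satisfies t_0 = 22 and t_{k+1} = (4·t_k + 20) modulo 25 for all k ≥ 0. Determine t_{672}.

2

We have t_0 = 22; t_1 = 8; t_2 = 2; t_3 = 3; t_4 = 7; t_5 = 23; t_6 = 12; t_7 = 18; t_8 = 17; t_9 = 13; t_{10} = 22.
Since t_{10} = t_0 = 22, the sequence is periodic with period 10.
(672 - 0) mod 10 = 2, so t_{672} = t_2 = 2.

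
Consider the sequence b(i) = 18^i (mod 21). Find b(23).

We have b(1) = 18,  b(2) = 9,  b(3) = 15,  b(4) = 18.
Since b(4) = b(1) = 18, the sequence is periodic with period 3.
So b(23) = b(1 + ((23-1) mod 3)) = b(2) = 9.

9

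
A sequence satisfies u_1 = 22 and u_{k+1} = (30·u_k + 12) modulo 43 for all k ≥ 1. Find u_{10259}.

u_1 = 22,  u_2 = 27,  u_3 = 5,  u_4 = 33,  u_5 = 13,  u_6 = 15,  u_7 = 32,  u_8 = 26,  u_9 = 18,  u_{10} = 36,  u_{11} = 17,  u_{12} = 6,  u_{13} = 20,  u_{14} = 10,  u_{15} = 11,  u_{16} = 41,  u_{17} = 38,  u_{18} = 34,  u_{19} = 0,  u_{20} = 12,  u_{21} = 28,  u_{22} = 35,  u_{23} = 30,  u_{24} = 9,  u_{25} = 24,  u_{26} = 1,  u_{27} = 42,  u_{28} = 25,  u_{29} = 31,  u_{30} = 39,  u_{31} = 21,  u_{32} = 40,  u_{33} = 8,  u_{34} = 37,  u_{35} = 4,  u_{36} = 3,  u_{37} = 16,  u_{38} = 19,  u_{39} = 23,  u_{40} = 14,  u_{41} = 2,  u_{42} = 29,  u_{43} = 22.
Since u_{43} = u_1 = 22, the sequence is periodic with period 42.
So u_{10259} = u_{1 + ((10259-1) mod 42)} = u_{11} = 17.

17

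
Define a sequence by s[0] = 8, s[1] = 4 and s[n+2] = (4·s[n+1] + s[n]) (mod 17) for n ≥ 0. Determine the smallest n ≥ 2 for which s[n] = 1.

s[0] = 8, s[1] = 4, s[2] = 7, s[3] = 15, s[4] = 16, s[5] = 11, s[6] = 9, s[7] = 13, s[8] = 10, s[9] = 2, s[10] = 1, s[11] = 6, s[12] = 8, s[13] = 4.
The sequence repeats with period 12.
The value 1 first appears (with n ≥ 2) at s[10].

10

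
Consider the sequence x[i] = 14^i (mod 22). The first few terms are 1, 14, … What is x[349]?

x[0] = 1, x[1] = 14, x[2] = 20, x[3] = 16, x[4] = 4, x[5] = 12, x[6] = 14.
Since x[6] = x[1] = 14, the sequence is eventually periodic: after a pre-period of length 1 it cycles with period 5.
For i ≥ 1, x[i] depends only on (i - 1) mod 5. (349 - 1) mod 5 = 3, so x[349] = x[4] = 4.

4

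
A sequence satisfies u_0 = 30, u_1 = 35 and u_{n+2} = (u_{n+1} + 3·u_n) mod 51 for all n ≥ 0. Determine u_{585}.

29

u_0 = 30, u_1 = 35, u_2 = 23, u_3 = 26, u_4 = 44, u_5 = 20, u_6 = 50, u_7 = 8, u_8 = 5, u_9 = 29, u_{10} = 44, u_{11} = 29, u_{12} = 8, u_{13} = 44, u_{14} = 17, u_{15} = 47, u_{16} = 47, u_{17} = 35, u_{18} = 23.
Since (u_{17}, u_{18}) = (u_1, u_2) = (35, 23) (two consecutive terms determine the rest), the sequence is eventually periodic: after a pre-period of length 1 it cycles with period 16.
For n ≥ 1, u_n depends only on (n - 1) mod 16. (585 - 1) mod 16 = 8, so u_{585} = u_9 = 29.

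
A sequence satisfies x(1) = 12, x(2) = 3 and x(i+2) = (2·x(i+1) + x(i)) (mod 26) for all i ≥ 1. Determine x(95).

x(1) = 12, x(2) = 3, x(3) = 18, x(4) = 13, x(5) = 18, x(6) = 23, x(7) = 12, x(8) = 21, x(9) = 2, x(10) = 25, x(11) = 0, x(12) = 25, x(13) = 24, x(14) = 21, x(15) = 14, x(16) = 23, x(17) = 8, x(18) = 13, x(19) = 8, x(20) = 3, x(21) = 14, x(22) = 5, x(23) = 24, x(24) = 1, x(25) = 0, x(26) = 1, x(27) = 2, x(28) = 5, x(29) = 12, x(30) = 3.
Since (x(29), x(30)) = (x(1), x(2)) = (12, 3) (two consecutive terms determine the rest), the sequence is periodic with period 28.
So x(95) = x(1 + ((95-1) mod 28)) = x(11) = 0.

0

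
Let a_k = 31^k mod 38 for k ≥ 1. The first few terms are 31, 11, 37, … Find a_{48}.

1

We have a_1 = 31, a_2 = 11, a_3 = 37, a_4 = 7, a_5 = 27, a_6 = 1, a_7 = 31.
The sequence repeats with period 6.
(48 - 1) mod 6 = 5, so a_{48} = a_6 = 1.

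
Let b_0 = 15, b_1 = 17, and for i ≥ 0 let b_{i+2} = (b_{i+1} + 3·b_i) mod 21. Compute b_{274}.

17

b_0 = 15, b_1 = 17, b_2 = 20, b_3 = 8, b_4 = 5, b_5 = 8, b_6 = 2, b_7 = 5, b_8 = 11, b_9 = 5, b_{10} = 17, b_{11} = 11, b_{12} = 20, b_{13} = 11, b_{14} = 8, b_{15} = 20, b_{16} = 2, b_{17} = 20, b_{18} = 5, b_{19} = 2, b_{20} = 17, b_{21} = 2, b_{22} = 11, b_{23} = 17, b_{24} = 8, b_{25} = 17, b_{26} = 20.
Since (b_{25}, b_{26}) = (b_1, b_2) = (17, 20) (two consecutive terms determine the rest), the sequence is eventually periodic: after a pre-period of length 1 it cycles with period 24.
For i ≥ 1, b_i depends only on (i - 1) mod 24. (274 - 1) mod 24 = 9, so b_{274} = b_{10} = 17.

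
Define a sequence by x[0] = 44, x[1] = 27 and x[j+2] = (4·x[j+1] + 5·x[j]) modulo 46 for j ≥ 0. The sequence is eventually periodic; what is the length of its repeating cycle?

Computing terms: x[0] = 44,  x[1] = 27,  x[2] = 6,  x[3] = 21,  x[4] = 22,  x[5] = 9,  x[6] = 8,  x[7] = 31,  x[8] = 26,  x[9] = 29,  x[10] = 16,  x[11] = 25,  x[12] = 42,  x[13] = 17,  x[14] = 2,  x[15] = 1,  x[16] = 14,  x[17] = 15,  x[18] = 38,  x[19] = 43,  x[20] = 40,  x[21] = 7,  x[22] = 44,  x[23] = 27.
The sequence repeats with period 22.

22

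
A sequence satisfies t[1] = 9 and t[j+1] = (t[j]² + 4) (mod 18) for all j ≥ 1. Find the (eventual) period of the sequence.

3

We have t[1] = 9, t[2] = 13, t[3] = 11, t[4] = 17, t[5] = 5, t[6] = 11.
Since t[6] = t[3] = 11, the sequence is eventually periodic: after a pre-period of length 2 it cycles with period 3.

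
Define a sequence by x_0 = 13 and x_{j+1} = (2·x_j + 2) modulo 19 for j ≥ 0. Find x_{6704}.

Computing terms: x_0 = 13, x_1 = 9, x_2 = 1, x_3 = 4, x_4 = 10, x_5 = 3, x_6 = 8, x_7 = 18, x_8 = 0, x_9 = 2, x_{10} = 6, x_{11} = 14, x_{12} = 11, x_{13} = 5, x_{14} = 12, x_{15} = 7, x_{16} = 16, x_{17} = 15, x_{18} = 13.
Since x_{18} = x_0 = 13, the sequence is periodic with period 18.
(6704 - 0) mod 18 = 8, so x_{6704} = x_8 = 0.

0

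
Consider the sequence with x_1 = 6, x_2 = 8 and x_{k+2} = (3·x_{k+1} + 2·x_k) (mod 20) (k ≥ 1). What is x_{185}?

16

Computing terms: x_1 = 6, x_2 = 8, x_3 = 16, x_4 = 4, x_5 = 4, x_6 = 0, x_7 = 8, x_8 = 4, x_9 = 8, x_{10} = 12, x_{11} = 12, x_{12} = 0, x_{13} = 4, x_{14} = 12, x_{15} = 4, x_{16} = 16, x_{17} = 16, x_{18} = 0, x_{19} = 12, x_{20} = 16, x_{21} = 12, x_{22} = 8, x_{23} = 8, x_{24} = 0, x_{25} = 16, x_{26} = 8, x_{27} = 16.
Since (x_{26}, x_{27}) = (x_2, x_3) = (8, 16) (two consecutive terms determine the rest), the sequence is eventually periodic: after a pre-period of length 1 it cycles with period 24.
For k ≥ 2, x_k depends only on (k - 2) mod 24. (185 - 2) mod 24 = 15, so x_{185} = x_{17} = 16.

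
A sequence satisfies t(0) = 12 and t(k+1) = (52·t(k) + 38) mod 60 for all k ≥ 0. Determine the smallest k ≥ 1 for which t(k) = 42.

t(0) = 12; t(1) = 2; t(2) = 22; t(3) = 42; t(4) = 2.
Since t(4) = t(1) = 2, the sequence is eventually periodic: after a pre-period of length 1 it cycles with period 3.
The value 42 first appears (with k ≥ 1) at t(3).

3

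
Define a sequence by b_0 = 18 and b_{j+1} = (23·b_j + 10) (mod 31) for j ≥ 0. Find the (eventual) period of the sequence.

10

Computing terms: b_0 = 18,  b_1 = 21,  b_2 = 28,  b_3 = 3,  b_4 = 17,  b_5 = 29,  b_6 = 26,  b_7 = 19,  b_8 = 13,  b_9 = 30,  b_{10} = 18.
The sequence repeats with period 10.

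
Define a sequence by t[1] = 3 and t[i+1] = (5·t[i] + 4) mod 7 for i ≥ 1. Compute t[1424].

5

Computing terms: t[1] = 3, t[2] = 5, t[3] = 1, t[4] = 2, t[5] = 0, t[6] = 4, t[7] = 3.
The sequence repeats with period 6.
(1424 - 1) mod 6 = 1, so t[1424] = t[2] = 5.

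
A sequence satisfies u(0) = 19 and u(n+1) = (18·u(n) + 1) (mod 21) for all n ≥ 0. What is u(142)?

7

We have u(0) = 19, u(1) = 7, u(2) = 1, u(3) = 19.
Since u(3) = u(0) = 19, the sequence is periodic with period 3.
So u(142) = u(0 + ((142-0) mod 3)) = u(1) = 7.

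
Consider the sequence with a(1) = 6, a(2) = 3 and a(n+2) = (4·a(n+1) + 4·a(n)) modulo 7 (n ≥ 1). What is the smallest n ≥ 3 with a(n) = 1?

3

Computing terms: a(1) = 6,  a(2) = 3,  a(3) = 1,  a(4) = 2,  a(5) = 5,  a(6) = 0,  a(7) = 6,  a(8) = 3.
The sequence repeats with period 6.
The value 1 first appears (with n ≥ 3) at a(3).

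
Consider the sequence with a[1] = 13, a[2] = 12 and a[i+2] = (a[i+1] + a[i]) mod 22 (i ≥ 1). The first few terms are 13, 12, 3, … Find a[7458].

7

Computing terms: a[1] = 13,  a[2] = 12,  a[3] = 3,  a[4] = 15,  a[5] = 18,  a[6] = 11,  a[7] = 7,  a[8] = 18,  a[9] = 3,  a[10] = 21,  a[11] = 2,  a[12] = 1,  a[13] = 3,  a[14] = 4,  a[15] = 7,  a[16] = 11,  a[17] = 18,  a[18] = 7,  a[19] = 3,  a[20] = 10,  a[21] = 13,  a[22] = 1,  a[23] = 14,  a[24] = 15,  a[25] = 7,  a[26] = 0,  a[27] = 7,  a[28] = 7,  a[29] = 14,  a[30] = 21,  a[31] = 13,  a[32] = 12.
Since (a[31], a[32]) = (a[1], a[2]) = (13, 12) (two consecutive terms determine the rest), the sequence is periodic with period 30.
(7458 - 1) mod 30 = 17, so a[7458] = a[18] = 7.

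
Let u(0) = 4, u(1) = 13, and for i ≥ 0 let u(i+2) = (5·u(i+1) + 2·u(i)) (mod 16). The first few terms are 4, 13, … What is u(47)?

Listing terms: u(0) = 4,  u(1) = 13,  u(2) = 9,  u(3) = 7,  u(4) = 5,  u(5) = 7,  u(6) = 13,  u(7) = 15,  u(8) = 5,  u(9) = 7.
Since (u(8), u(9)) = (u(4), u(5)) = (5, 7) (two consecutive terms determine the rest), the sequence is eventually periodic: after a pre-period of length 4 it cycles with period 4.
For i ≥ 4, u(i) depends only on (i - 4) mod 4. (47 - 4) mod 4 = 3, so u(47) = u(7) = 15.

15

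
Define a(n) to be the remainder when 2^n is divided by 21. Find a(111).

8

We have a(0) = 1, a(1) = 2, a(2) = 4, a(3) = 8, a(4) = 16, a(5) = 11, a(6) = 1.
The sequence repeats with period 6.
(111 - 0) mod 6 = 3, so a(111) = a(3) = 8.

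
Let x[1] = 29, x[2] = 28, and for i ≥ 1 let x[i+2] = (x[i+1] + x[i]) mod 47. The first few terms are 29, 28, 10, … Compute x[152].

Listing terms: x[1] = 29,  x[2] = 28,  x[3] = 10,  x[4] = 38,  x[5] = 1,  x[6] = 39,  x[7] = 40,  x[8] = 32,  x[9] = 25,  x[10] = 10,  x[11] = 35,  x[12] = 45,  x[13] = 33,  x[14] = 31,  x[15] = 17,  x[16] = 1,  x[17] = 18,  x[18] = 19,  x[19] = 37,  x[20] = 9,  x[21] = 46,  x[22] = 8,  x[23] = 7,  x[24] = 15,  x[25] = 22,  x[26] = 37,  x[27] = 12,  x[28] = 2,  x[29] = 14,  x[30] = 16,  x[31] = 30,  x[32] = 46,  x[33] = 29,  x[34] = 28.
The sequence repeats with period 32.
So x[152] = x[1 + ((152-1) mod 32)] = x[24] = 15.

15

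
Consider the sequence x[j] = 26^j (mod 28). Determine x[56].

Listing terms: x[1] = 26; x[2] = 4; x[3] = 20; x[4] = 16; x[5] = 24; x[6] = 8; x[7] = 12; x[8] = 4.
Since x[8] = x[2] = 4, the sequence is eventually periodic: after a pre-period of length 1 it cycles with period 6.
For j ≥ 2, x[j] depends only on (j - 2) mod 6. (56 - 2) mod 6 = 0, so x[56] = x[2] = 4.

4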